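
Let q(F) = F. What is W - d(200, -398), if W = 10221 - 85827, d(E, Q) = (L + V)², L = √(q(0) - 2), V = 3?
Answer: -75613 - 6*I*√2 ≈ -75613.0 - 8.4853*I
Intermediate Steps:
L = I*√2 (L = √(0 - 2) = √(-2) = I*√2 ≈ 1.4142*I)
d(E, Q) = (3 + I*√2)² (d(E, Q) = (I*√2 + 3)² = (3 + I*√2)²)
W = -75606
W - d(200, -398) = -75606 - (3 + I*√2)²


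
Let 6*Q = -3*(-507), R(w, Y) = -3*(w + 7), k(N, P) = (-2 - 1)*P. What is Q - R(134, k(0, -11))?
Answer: 1353/2 ≈ 676.50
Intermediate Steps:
k(N, P) = -3*P
R(w, Y) = -21 - 3*w (R(w, Y) = -3*(7 + w) = -21 - 3*w)
Q = 507/2 (Q = (-3*(-507))/6 = (⅙)*1521 = 507/2 ≈ 253.50)
Q - R(134, k(0, -11)) = 507/2 - (-21 - 3*134) = 507/2 - (-21 - 402) = 507/2 - 1*(-423) = 507/2 + 423 = 1353/2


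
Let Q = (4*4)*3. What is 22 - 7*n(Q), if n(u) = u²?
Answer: -16106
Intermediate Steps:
Q = 48 (Q = 16*3 = 48)
22 - 7*n(Q) = 22 - 7*48² = 22 - 7*2304 = 22 - 16128 = -16106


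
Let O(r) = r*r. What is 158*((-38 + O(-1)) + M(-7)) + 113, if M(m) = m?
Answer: -6839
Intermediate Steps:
O(r) = r²
158*((-38 + O(-1)) + M(-7)) + 113 = 158*((-38 + (-1)²) - 7) + 113 = 158*((-38 + 1) - 7) + 113 = 158*(-37 - 7) + 113 = 158*(-44) + 113 = -6952 + 113 = -6839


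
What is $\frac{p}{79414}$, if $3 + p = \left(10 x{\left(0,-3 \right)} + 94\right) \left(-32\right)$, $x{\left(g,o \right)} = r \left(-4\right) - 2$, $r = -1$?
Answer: $- \frac{3651}{79414} \approx -0.045974$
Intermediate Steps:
$x{\left(g,o \right)} = 2$ ($x{\left(g,o \right)} = \left(-1\right) \left(-4\right) - 2 = 4 - 2 = 2$)
$p = -3651$ ($p = -3 + \left(10 \cdot 2 + 94\right) \left(-32\right) = -3 + \left(20 + 94\right) \left(-32\right) = -3 + 114 \left(-32\right) = -3 - 3648 = -3651$)
$\frac{p}{79414} = - \frac{3651}{79414}$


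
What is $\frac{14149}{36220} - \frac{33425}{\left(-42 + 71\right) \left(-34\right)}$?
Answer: $\frac{612302207}{17856460} \approx 34.29$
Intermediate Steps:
$\frac{14149}{36220} - \frac{33425}{\left(-42 + 71\right) \left(-34\right)} = 14149 \cdot \frac{1}{36220} - \frac{33425}{29 \left(-34\right)} = \frac{14149}{36220} - \frac{33425}{-986} = \frac{14149}{36220} - - \frac{33425}{986} = \frac{14149}{36220} + \frac{33425}{986} = \frac{612302207}{17856460}$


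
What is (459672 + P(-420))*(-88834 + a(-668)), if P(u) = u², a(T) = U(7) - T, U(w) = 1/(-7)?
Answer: -392560103736/7 ≈ -5.6080e+10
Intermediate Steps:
U(w) = -⅐
a(T) = -⅐ - T
(459672 + P(-420))*(-88834 + a(-668)) = (459672 + (-420)²)*(-88834 + (-⅐ - 1*(-668))) = (459672 + 176400)*(-88834 + (-⅐ + 668)) = 636072*(-88834 + 4675/7) = 636072*(-617163/7) = -392560103736/7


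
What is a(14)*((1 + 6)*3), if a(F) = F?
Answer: 294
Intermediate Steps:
a(14)*((1 + 6)*3) = 14*((1 + 6)*3) = 14*(7*3) = 14*21 = 294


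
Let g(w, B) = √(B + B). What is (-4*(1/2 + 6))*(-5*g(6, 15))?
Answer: 130*√30 ≈ 712.04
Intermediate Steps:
g(w, B) = √2*√B (g(w, B) = √(2*B) = √2*√B)
(-4*(1/2 + 6))*(-5*g(6, 15)) = (-4*(1/2 + 6))*(-5*√2*√15) = (-4*(½ + 6))*(-5*√30) = (-4*13/2)*(-5*√30) = -(-130)*√30 = 130*√30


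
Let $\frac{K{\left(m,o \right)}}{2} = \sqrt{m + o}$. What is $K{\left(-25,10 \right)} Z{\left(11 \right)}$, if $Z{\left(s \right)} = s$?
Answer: $22 i \sqrt{15} \approx 85.206 i$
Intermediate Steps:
$K{\left(m,o \right)} = 2 \sqrt{m + o}$
$K{\left(-25,10 \right)} Z{\left(11 \right)} = 2 \sqrt{-25 + 10} \cdot 11 = 2 \sqrt{-15} \cdot 11 = 2 i \sqrt{15} \cdot 11 = 22 i \sqrt{15}$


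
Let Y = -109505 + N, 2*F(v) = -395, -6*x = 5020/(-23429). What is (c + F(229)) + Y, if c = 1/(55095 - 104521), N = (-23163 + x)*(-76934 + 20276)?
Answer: 108542608525503253/82714411 ≈ 1.3123e+9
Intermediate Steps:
x = 2510/70287 (x = -2510/(3*(-23429)) = -2510*(-1)/(3*23429) = -⅙*(-5020/23429) = 2510/70287 ≈ 0.035711)
F(v) = -395/2 (F(v) = (½)*(-395) = -395/2)
N = 4392493121158/3347 (N = (-23163 + 2510/70287)*(-76934 + 20276) = -1628055271/70287*(-56658) = 4392493121158/3347 ≈ 1.3124e+9)
c = -1/49426 (c = 1/(-49426) = -1/49426 ≈ -2.0232e-5)
Y = 4392126607923/3347 (Y = -109505 + 4392493121158/3347 = 4392126607923/3347 ≈ 1.3123e+9)
(c + F(229)) + Y = (-1/49426 - 395/2) + 4392126607923/3347 = -4880818/24713 + 4392126607923/3347 = 108542608525503253/82714411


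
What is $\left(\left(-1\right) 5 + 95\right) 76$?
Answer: $6840$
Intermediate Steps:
$\left(\left(-1\right) 5 + 95\right) 76 = \left(-5 + 95\right) 76 = 90 \cdot 76 = 6840$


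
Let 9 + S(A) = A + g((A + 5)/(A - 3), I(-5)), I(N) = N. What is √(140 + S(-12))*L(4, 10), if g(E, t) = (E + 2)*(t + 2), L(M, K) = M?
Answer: 12*√310/5 ≈ 42.256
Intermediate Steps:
g(E, t) = (2 + E)*(2 + t)
S(A) = -15 + A - 3*(5 + A)/(-3 + A) (S(A) = -9 + (A + (4 + 2*((A + 5)/(A - 3)) + 2*(-5) + ((A + 5)/(A - 3))*(-5))) = -9 + (A + (4 + 2*((5 + A)/(-3 + A)) - 10 + ((5 + A)/(-3 + A))*(-5))) = -9 + (A + (4 + 2*(5 + A)/(-3 + A) - 10 - 5*(5 + A)/(-3 + A))) = -9 + (A + (-6 - 3*(5 + A)/(-3 + A))) = -9 + (-6 + A - 3*(5 + A)/(-3 + A)) = -15 + A - 3*(5 + A)/(-3 + A))
√(140 + S(-12))*L(4, 10) = √(140 + (30 + (-12)² - 21*(-12))/(-3 - 12))*4 = √(140 + (30 + 144 + 252)/(-15))*4 = √(140 - 1/15*426)*4 = √(140 - 142/5)*4 = √(558/5)*4 = (3*√310/5)*4 = 12*√310/5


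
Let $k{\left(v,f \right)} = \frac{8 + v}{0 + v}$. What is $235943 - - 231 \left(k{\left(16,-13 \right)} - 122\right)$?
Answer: $\frac{416215}{2} \approx 2.0811 \cdot 10^{5}$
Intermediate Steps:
$k{\left(v,f \right)} = \frac{8 + v}{v}$
$235943 - - 231 \left(k{\left(16,-13 \right)} - 122\right) = 235943 - - 231 \left(\frac{8 + 16}{16} - 122\right) = 235943 - - 231 \left(\frac{1}{16} \cdot 24 - 122\right) = 235943 - - 231 \left(\frac{3}{2} - 122\right) = 235943 - \left(-231\right) \left(- \frac{241}{2}\right) = 235943 - \frac{55671}{2} = \frac{416215}{2}$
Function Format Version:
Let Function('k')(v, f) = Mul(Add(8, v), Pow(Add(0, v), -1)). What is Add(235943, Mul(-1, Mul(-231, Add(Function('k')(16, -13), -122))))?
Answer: Rational(416215, 2) ≈ 2.0811e+5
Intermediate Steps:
Function('k')(v, f) = Mul(Pow(v, -1), Add(8, v)) (Function('k')(v, f) = Mul(Add(8, v), Pow(v, -1)) = Mul(Pow(v, -1), Add(8, v)))
Add(235943, Mul(-1, Mul(-231, Add(Function('k')(16, -13), -122)))) = Add(235943, Mul(-1, Mul(-231, Add(Mul(Pow(16, -1), Add(8, 16)), -122)))) = Add(235943, Mul(-1, Mul(-231, Add(Mul(Rational(1, 16), 24), -122)))) = Add(235943, Mul(-1, Mul(-231, Add(Rational(3, 2), -122)))) = Add(235943, Mul(-1, Mul(-231, Rational(-241, 2)))) = Add(235943, Mul(-1, Rational(55671, 2))) = Add(235943, Rational(-55671, 2)) = Rational(416215, 2)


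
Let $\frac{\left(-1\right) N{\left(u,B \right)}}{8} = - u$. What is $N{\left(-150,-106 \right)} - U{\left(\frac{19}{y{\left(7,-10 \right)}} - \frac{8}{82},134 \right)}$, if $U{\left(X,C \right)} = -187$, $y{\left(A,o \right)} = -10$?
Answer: $-1013$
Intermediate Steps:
$N{\left(u,B \right)} = 8 u$ ($N{\left(u,B \right)} = - 8 \left(- u\right) = 8 u$)
$N{\left(-150,-106 \right)} - U{\left(\frac{19}{y{\left(7,-10 \right)}} - \frac{8}{82},134 \right)} = 8 \left(-150\right) - -187 = -1200 + 187 = -1013$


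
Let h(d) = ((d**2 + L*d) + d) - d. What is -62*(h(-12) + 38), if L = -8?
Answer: -17236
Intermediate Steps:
h(d) = d**2 - 8*d (h(d) = ((d**2 - 8*d) + d) - d = (d**2 - 7*d) - d = d**2 - 8*d)
-62*(h(-12) + 38) = -62*(-12*(-8 - 12) + 38) = -62*(-12*(-20) + 38) = -62*(240 + 38) = -62*278 = -17236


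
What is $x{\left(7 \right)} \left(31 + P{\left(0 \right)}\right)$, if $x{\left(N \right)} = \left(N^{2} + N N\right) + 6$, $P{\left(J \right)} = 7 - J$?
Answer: $3952$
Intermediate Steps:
$x{\left(N \right)} = 6 + 2 N^{2}$ ($x{\left(N \right)} = \left(N^{2} + N^{2}\right) + 6 = 2 N^{2} + 6 = 6 + 2 N^{2}$)
$x{\left(7 \right)} \left(31 + P{\left(0 \right)}\right) = \left(6 + 2 \cdot 7^{2}\right) \left(31 + \left(7 - 0\right)\right) = \left(6 + 2 \cdot 49\right) \left(31 + \left(7 + 0\right)\right) = \left(6 + 98\right) \left(31 + 7\right) = 104 \cdot 38 = 3952$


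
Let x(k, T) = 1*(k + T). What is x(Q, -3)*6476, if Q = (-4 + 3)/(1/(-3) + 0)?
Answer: 0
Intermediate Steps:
Q = 3 (Q = -1/(-⅓ + 0) = -1/(-⅓) = -1*(-3) = 3)
x(k, T) = T + k (x(k, T) = 1*(T + k) = T + k)
x(Q, -3)*6476 = (-3 + 3)*6476 = 0*6476 = 0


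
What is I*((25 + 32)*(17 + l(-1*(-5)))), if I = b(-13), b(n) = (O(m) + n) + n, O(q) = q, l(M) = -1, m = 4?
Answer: -20064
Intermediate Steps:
b(n) = 4 + 2*n (b(n) = (4 + n) + n = 4 + 2*n)
I = -22 (I = 4 + 2*(-13) = 4 - 26 = -22)
I*((25 + 32)*(17 + l(-1*(-5)))) = -22*(25 + 32)*(17 - 1) = -1254*16 = -22*912 = -20064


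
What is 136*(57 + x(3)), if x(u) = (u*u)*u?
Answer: 11424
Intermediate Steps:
x(u) = u³ (x(u) = u²*u = u³)
136*(57 + x(3)) = 136*(57 + 3³) = 136*(57 + 27) = 136*84 = 11424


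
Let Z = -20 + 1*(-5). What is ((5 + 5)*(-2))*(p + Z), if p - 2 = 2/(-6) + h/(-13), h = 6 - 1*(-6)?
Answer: 18920/39 ≈ 485.13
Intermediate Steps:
h = 12 (h = 6 + 6 = 12)
Z = -25 (Z = -20 - 5 = -25)
p = 29/39 (p = 2 + (2/(-6) + 12/(-13)) = 2 + (2*(-⅙) + 12*(-1/13)) = 2 + (-⅓ - 12/13) = 2 - 49/39 = 29/39 ≈ 0.74359)
((5 + 5)*(-2))*(p + Z) = ((5 + 5)*(-2))*(29/39 - 25) = (10*(-2))*(-946/39) = -20*(-946/39) = 18920/39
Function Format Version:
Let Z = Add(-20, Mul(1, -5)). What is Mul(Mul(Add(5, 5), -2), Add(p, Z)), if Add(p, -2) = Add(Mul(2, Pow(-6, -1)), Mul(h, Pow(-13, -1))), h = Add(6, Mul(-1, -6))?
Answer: Rational(18920, 39) ≈ 485.13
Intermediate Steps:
h = 12 (h = Add(6, 6) = 12)
Z = -25 (Z = Add(-20, -5) = -25)
p = Rational(29, 39) (p = Add(2, Add(Mul(2, Pow(-6, -1)), Mul(12, Pow(-13, -1)))) = Add(2, Add(Mul(2, Rational(-1, 6)), Mul(12, Rational(-1, 13)))) = Add(2, Add(Rational(-1, 3), Rational(-12, 13))) = Add(2, Rational(-49, 39)) = Rational(29, 39) ≈ 0.74359)
Mul(Mul(Add(5, 5), -2), Add(p, Z)) = Mul(Mul(Add(5, 5), -2), Add(Rational(29, 39), -25)) = Mul(Mul(10, -2), Rational(-946, 39)) = Mul(-20, Rational(-946, 39)) = Rational(18920, 39)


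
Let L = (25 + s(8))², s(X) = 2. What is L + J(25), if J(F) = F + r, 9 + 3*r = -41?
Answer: 2212/3 ≈ 737.33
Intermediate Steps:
r = -50/3 (r = -3 + (⅓)*(-41) = -3 - 41/3 = -50/3 ≈ -16.667)
L = 729 (L = (25 + 2)² = 27² = 729)
J(F) = -50/3 + F (J(F) = F - 50/3 = -50/3 + F)
L + J(25) = 729 + (-50/3 + 25) = 729 + 25/3 = 2212/3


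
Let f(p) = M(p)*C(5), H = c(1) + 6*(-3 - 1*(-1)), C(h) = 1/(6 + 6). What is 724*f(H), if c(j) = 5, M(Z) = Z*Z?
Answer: 8869/3 ≈ 2956.3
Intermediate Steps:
M(Z) = Z**2
C(h) = 1/12
H = -7 (H = 5 + 6*(-3 - 1*(-1)) = 5 + 6*(-3 + 1) = 5 + 6*(-2) = 5 - 12 = -7)
f(p) = p**2/12 (f(p) = p**2*(1/12) = p**2/12)
724*f(H) = 724*((1/12)*(-7)**2) = 724*((1/12)*49) = 724*(49/12) = 8869/3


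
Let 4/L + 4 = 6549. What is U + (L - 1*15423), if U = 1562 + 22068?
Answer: 53714819/6545 ≈ 8207.0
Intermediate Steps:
L = 4/6545 (L = 4/(-4 + 6549) = 4/6545 ≈ 0.00061115)
U = 23630
U + (L - 1*15423) = 23630 + (4/6545 - 1*15423) = 23630 + (4/6545 - 15423) = 23630 - 100943531/6545 = 53714819/6545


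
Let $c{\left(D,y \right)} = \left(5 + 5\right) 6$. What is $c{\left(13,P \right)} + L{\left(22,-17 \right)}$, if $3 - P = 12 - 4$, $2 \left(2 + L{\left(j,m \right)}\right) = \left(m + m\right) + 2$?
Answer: $42$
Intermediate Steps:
$L{\left(j,m \right)} = -1 + m$ ($L{\left(j,m \right)} = -2 + \frac{\left(m + m\right) + 2}{2} = -2 + \frac{2 m + 2}{2} = -2 + \frac{2 + 2 m}{2} = -2 + \left(1 + m\right) = -1 + m$)
$P = -5$ ($P = 3 - \left(12 - 4\right) = 3 - 8 = -5$)
$c{\left(D,y \right)} = 60$ ($c{\left(D,y \right)} = 10 \cdot 6 = 60$)
$c{\left(13,P \right)} + L{\left(22,-17 \right)} = 60 - 18 = 42$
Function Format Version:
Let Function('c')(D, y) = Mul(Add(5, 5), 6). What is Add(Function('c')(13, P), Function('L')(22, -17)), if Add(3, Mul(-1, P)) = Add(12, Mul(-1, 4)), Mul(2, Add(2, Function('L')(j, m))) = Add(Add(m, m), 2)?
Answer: 42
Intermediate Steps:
Function('L')(j, m) = Add(-1, m) (Function('L')(j, m) = Add(-2, Mul(Rational(1, 2), Add(Add(m, m), 2))) = Add(-2, Mul(Rational(1, 2), Add(Mul(2, m), 2))) = Add(-2, Mul(Rational(1, 2), Add(2, Mul(2, m)))) = Add(-2, Add(1, m)) = Add(-1, m))
P = -5 (P = Add(3, Mul(-1, Add(12, Mul(-1, 4)))) = Add(3, Mul(-1, Add(12, -4))) = Add(3, Mul(-1, 8)) = Add(3, -8) = -5)
Function('c')(D, y) = 60 (Function('c')(D, y) = Mul(10, 6) = 60)
Add(Function('c')(13, P), Function('L')(22, -17)) = Add(60, Add(-1, -17)) = Add(60, -18) = 42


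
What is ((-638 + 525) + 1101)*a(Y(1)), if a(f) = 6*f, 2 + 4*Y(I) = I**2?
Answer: -1482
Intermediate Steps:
Y(I) = -1/2 + I**2/4
((-638 + 525) + 1101)*a(Y(1)) = ((-638 + 525) + 1101)*(6*(-1/2 + (1/4)*1**2)) = (-113 + 1101)*(6*(-1/2 + (1/4)*1)) = 988*(6*(-1/2 + 1/4)) = 988*(6*(-1/4)) = 988*(-3/2) = -1482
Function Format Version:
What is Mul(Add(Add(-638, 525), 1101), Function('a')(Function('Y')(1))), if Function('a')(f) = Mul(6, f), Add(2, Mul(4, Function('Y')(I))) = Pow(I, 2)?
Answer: -1482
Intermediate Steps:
Function('Y')(I) = Add(Rational(-1, 2), Mul(Rational(1, 4), Pow(I, 2)))
Mul(Add(Add(-638, 525), 1101), Function('a')(Function('Y')(1))) = Mul(Add(Add(-638, 525), 1101), Mul(6, Add(Rational(-1, 2), Mul(Rational(1, 4), Pow(1, 2))))) = Mul(Add(-113, 1101), Mul(6, Add(Rational(-1, 2), Mul(Rational(1, 4), 1)))) = Mul(988, Mul(6, Add(Rational(-1, 2), Rational(1, 4)))) = Mul(988, Mul(6, Rational(-1, 4))) = Mul(988, Rational(-3, 2)) = -1482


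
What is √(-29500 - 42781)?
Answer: I*√72281 ≈ 268.85*I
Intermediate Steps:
√(-29500 - 42781) = √(-72281) = I*√72281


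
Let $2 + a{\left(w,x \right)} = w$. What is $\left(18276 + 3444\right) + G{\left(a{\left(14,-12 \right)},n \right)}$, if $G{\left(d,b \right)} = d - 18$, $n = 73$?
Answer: $21714$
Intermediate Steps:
$a{\left(w,x \right)} = -2 + w$
$G{\left(d,b \right)} = -18 + d$ ($G{\left(d,b \right)} = d - 18 = -18 + d$)
$\left(18276 + 3444\right) + G{\left(a{\left(14,-12 \right)},n \right)} = \left(18276 + 3444\right) + \left(-18 + \left(-2 + 14\right)\right) = 21720 + \left(-18 + 12\right) = 21720 - 6 = 21714$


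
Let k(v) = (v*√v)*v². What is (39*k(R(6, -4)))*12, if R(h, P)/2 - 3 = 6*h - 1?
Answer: 410881536*√19 ≈ 1.7910e+9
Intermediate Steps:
R(h, P) = 4 + 12*h (R(h, P) = 6 + 2*(6*h - 1) = 6 + 2*(-1 + 6*h) = 6 + (-2 + 12*h) = 4 + 12*h)
k(v) = v^(7/2) (k(v) = v^(3/2)*v² = v^(7/2))
(39*k(R(6, -4)))*12 = (39*(4 + 12*6)^(7/2))*12 = (39*(4 + 72)^(7/2))*12 = (39*76^(7/2))*12 = (39*(877952*√19))*12 = (34240128*√19)*12 = 410881536*√19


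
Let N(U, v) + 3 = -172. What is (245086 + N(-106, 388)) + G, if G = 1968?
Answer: 246879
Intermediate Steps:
N(U, v) = -175 (N(U, v) = -3 - 172 = -175)
(245086 + N(-106, 388)) + G = (245086 - 175) + 1968 = 244911 + 1968 = 246879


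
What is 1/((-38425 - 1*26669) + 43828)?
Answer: -1/21266 ≈ -4.7023e-5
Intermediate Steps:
1/((-38425 - 1*26669) + 43828) = 1/((-38425 - 26669) + 43828) = 1/(-65094 + 43828) = 1/(-21266) = -1/21266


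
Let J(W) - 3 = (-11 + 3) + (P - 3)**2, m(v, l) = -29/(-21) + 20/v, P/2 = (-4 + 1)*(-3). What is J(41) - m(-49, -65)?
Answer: 32197/147 ≈ 219.03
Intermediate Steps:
P = 18 (P = 2*((-4 + 1)*(-3)) = 2*(-3*(-3)) = 2*9 = 18)
m(v, l) = 29/21 + 20/v (m(v, l) = -29*(-1/21) + 20/v = 29/21 + 20/v)
J(W) = 220 (J(W) = 3 + ((-11 + 3) + (18 - 3)**2) = 3 + (-8 + 15**2) = 3 + (-8 + 225) = 3 + 217 = 220)
J(41) - m(-49, -65) = 220 - (29/21 + 20/(-49)) = 220 - (29/21 + 20*(-1/49)) = 220 - (29/21 - 20/49) = 220 - 1*143/147 = 220 - 143/147 = 32197/147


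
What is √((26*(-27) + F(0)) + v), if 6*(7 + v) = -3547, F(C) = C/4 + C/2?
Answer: I*√46806/6 ≈ 36.058*I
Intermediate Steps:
F(C) = 3*C/4 (F(C) = C*(¼) + C*(½) = C/4 + C/2 = 3*C/4)
v = -3589/6 (v = -7 + (⅙)*(-3547) = -7 - 3547/6 = -3589/6 ≈ -598.17)
√((26*(-27) + F(0)) + v) = √((26*(-27) + (¾)*0) - 3589/6) = √((-702 + 0) - 3589/6) = √(-702 - 3589/6) = √(-7801/6) = I*√46806/6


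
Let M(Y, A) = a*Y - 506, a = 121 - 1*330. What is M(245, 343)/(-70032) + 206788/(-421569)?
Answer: 2439325781/9841106736 ≈ 0.24787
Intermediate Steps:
a = -209 (a = 121 - 330 = -209)
M(Y, A) = -506 - 209*Y (M(Y, A) = -209*Y - 506 = -506 - 209*Y)
M(245, 343)/(-70032) + 206788/(-421569) = (-506 - 209*245)/(-70032) + 206788/(-421569) = (-506 - 51205)*(-1/70032) + 206788*(-1/421569) = -51711*(-1/70032) - 206788/421569 = 17237/23344 - 206788/421569 = 2439325781/9841106736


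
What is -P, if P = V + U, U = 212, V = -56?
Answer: -156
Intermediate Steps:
P = 156 (P = -56 + 212 = 156)
-P = -1*156 = -156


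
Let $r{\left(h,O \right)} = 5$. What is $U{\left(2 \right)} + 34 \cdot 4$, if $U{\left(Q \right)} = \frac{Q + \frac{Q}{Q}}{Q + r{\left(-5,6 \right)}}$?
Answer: $\frac{955}{7} \approx 136.43$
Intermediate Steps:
$U{\left(Q \right)} = \frac{1 + Q}{5 + Q}$ ($U{\left(Q \right)} = \frac{Q + \frac{Q}{Q}}{Q + 5} = \frac{Q + 1}{5 + Q} = \frac{1 + Q}{5 + Q}$)
$U{\left(2 \right)} + 34 \cdot 4 = \frac{1 + 2}{5 + 2} + 34 \cdot 4 = \frac{1}{7} \cdot 3 + 136 = \frac{3}{7} + 136 = \frac{955}{7}$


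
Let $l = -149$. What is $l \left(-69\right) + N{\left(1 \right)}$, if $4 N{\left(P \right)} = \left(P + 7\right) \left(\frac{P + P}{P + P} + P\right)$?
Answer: $10285$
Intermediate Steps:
$N{\left(P \right)} = \frac{\left(1 + P\right) \left(7 + P\right)}{4}$ ($N{\left(P \right)} = \frac{\left(P + 7\right) \left(\frac{P + P}{P + P} + P\right)}{4} = \frac{\left(7 + P\right) \left(\frac{2 P}{2 P} + P\right)}{4} = \frac{\left(7 + P\right) \left(2 P \frac{1}{2 P} + P\right)}{4} = \frac{\left(7 + P\right) \left(1 + P\right)}{4} = \frac{\left(1 + P\right) \left(7 + P\right)}{4}$)
$l \left(-69\right) + N{\left(1 \right)} = \left(-149\right) \left(-69\right) + \left(\frac{7}{4} + 2 \cdot 1 + \frac{1^{2}}{4}\right) = 10281 + \left(\frac{7}{4} + 2 + \frac{1}{4} \cdot 1\right) = 10281 + \left(\frac{7}{4} + 2 + \frac{1}{4}\right) = 10281 + 4 = 10285$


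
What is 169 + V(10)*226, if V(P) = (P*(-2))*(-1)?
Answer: 4689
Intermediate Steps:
V(P) = 2*P (V(P) = -2*P*(-1) = 2*P)
169 + V(10)*226 = 169 + (2*10)*226 = 169 + 20*226 = 169 + 4520 = 4689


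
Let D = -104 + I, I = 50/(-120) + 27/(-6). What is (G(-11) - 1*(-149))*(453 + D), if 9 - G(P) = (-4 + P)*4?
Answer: 450061/6 ≈ 75010.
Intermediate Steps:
I = -59/12 (I = 50*(-1/120) + 27*(-⅙) = -5/12 - 9/2 = -59/12 ≈ -4.9167)
G(P) = 25 - 4*P (G(P) = 9 - (-4 + P)*4 = 9 - (-16 + 4*P) = 9 + (16 - 4*P) = 25 - 4*P)
D = -1307/12 (D = -104 - 59/12 = -1307/12 ≈ -108.92)
(G(-11) - 1*(-149))*(453 + D) = ((25 - 4*(-11)) - 1*(-149))*(453 - 1307/12) = ((25 + 44) + 149)*(4129/12) = (69 + 149)*(4129/12) = 218*(4129/12) = 450061/6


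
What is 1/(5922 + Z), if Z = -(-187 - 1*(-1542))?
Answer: 1/4567 ≈ 0.00021896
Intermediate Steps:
Z = -1355 (Z = -(-187 + 1542) = -1*1355 = -1355)
1/(5922 + Z) = 1/(5922 - 1355) = 1/4567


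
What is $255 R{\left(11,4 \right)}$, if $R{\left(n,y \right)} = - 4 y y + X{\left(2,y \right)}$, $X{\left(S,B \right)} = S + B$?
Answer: $-14790$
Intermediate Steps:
$X{\left(S,B \right)} = B + S$
$R{\left(n,y \right)} = 2 + y - 4 y^{2}$ ($R{\left(n,y \right)} = - 4 y y + \left(y + 2\right) = - 4 y^{2} + \left(2 + y\right) = 2 + y - 4 y^{2}$)
$255 R{\left(11,4 \right)} = 255 \left(2 + 4 - 4 \cdot 4^{2}\right) = 255 \left(2 + 4 - 64\right) = 255 \left(-58\right) = -14790$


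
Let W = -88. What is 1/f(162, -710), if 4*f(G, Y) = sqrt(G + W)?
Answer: 2*sqrt(74)/37 ≈ 0.46499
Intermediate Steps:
f(G, Y) = sqrt(-88 + G)/4 (f(G, Y) = sqrt(G - 88)/4 = sqrt(-88 + G)/4)
1/f(162, -710) = 1/(sqrt(-88 + 162)/4) = 1/(sqrt(74)/4) = 2*sqrt(74)/37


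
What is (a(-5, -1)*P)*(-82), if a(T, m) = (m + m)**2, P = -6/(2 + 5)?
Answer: 1968/7 ≈ 281.14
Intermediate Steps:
P = -6/7 ≈ -0.85714
a(T, m) = 4*m**2 (a(T, m) = (2*m)**2 = 4*m**2)
(a(-5, -1)*P)*(-82) = ((4*(-1)**2)*(-6/7))*(-82) = ((4*1)*(-6/7))*(-82) = (4*(-6/7))*(-82) = -24/7*(-82) = 1968/7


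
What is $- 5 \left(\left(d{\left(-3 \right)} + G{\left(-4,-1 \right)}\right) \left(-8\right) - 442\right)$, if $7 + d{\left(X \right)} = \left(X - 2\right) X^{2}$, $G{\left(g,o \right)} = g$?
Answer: $-30$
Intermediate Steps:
$d{\left(X \right)} = -7 + X^{2} \left(-2 + X\right)$ ($d{\left(X \right)} = -7 + \left(X - 2\right) X^{2} = -7 + \left(-2 + X\right) X^{2} = -7 + X^{2} \left(-2 + X\right)$)
$- 5 \left(\left(d{\left(-3 \right)} + G{\left(-4,-1 \right)}\right) \left(-8\right) - 442\right) = - 5 \left(\left(\left(-7 + \left(-3\right)^{3} - 2 \left(-3\right)^{2}\right) - 4\right) \left(-8\right) - 442\right) = - 5 \left(\left(\left(-7 - 27 - 18\right) - 4\right) \left(-8\right) - 442\right) = - 5 \left(\left(-52 - 4\right) \left(-8\right) - 442\right) = - 5 \left(\left(-56\right) \left(-8\right) - 442\right) = - 5 \left(448 - 442\right) = \left(-5\right) 6 = -30$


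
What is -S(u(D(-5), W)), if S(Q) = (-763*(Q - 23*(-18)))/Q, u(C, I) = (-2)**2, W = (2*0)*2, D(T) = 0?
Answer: 159467/2 ≈ 79734.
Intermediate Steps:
W = 0 (W = 0*2 = 0)
u(C, I) = 4
S(Q) = (-315882 - 763*Q)/Q (S(Q) = (-763*(Q + 414))/Q = (-763*(414 + Q))/Q = (-315882 - 763*Q)/Q)
-S(u(D(-5), W)) = -(-763 - 315882/4) = -(-763 - 315882*1/4) = -(-763 - 157941/2) = -1*(-159467/2) = 159467/2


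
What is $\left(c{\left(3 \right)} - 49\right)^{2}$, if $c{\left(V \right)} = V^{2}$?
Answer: $1600$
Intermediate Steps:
$\left(c{\left(3 \right)} - 49\right)^{2} = \left(3^{2} - 49\right)^{2} = \left(9 - 49\right)^{2} = \left(-40\right)^{2} = 1600$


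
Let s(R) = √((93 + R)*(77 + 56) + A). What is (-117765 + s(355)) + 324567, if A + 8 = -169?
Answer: 206802 + √59407 ≈ 2.0705e+5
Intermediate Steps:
A = -177 (A = -8 - 169 = -177)
s(R) = √(12192 + 133*R) (s(R) = √((93 + R)*(77 + 56) - 177) = √((93 + R)*133 - 177) = √((12369 + 133*R) - 177) = √(12192 + 133*R))
(-117765 + s(355)) + 324567 = (-117765 + √(12192 + 133*355)) + 324567 = (-117765 + √(12192 + 47215)) + 324567 = (-117765 + √59407) + 324567 = 206802 + √59407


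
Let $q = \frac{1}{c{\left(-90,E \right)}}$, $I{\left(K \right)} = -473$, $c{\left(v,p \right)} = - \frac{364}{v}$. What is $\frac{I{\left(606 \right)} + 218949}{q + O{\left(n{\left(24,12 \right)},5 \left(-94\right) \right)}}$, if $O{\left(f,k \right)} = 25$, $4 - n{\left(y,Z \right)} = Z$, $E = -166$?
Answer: $\frac{39762632}{4595} \approx 8653.5$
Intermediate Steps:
$n{\left(y,Z \right)} = 4 - Z$
$q = \frac{45}{182}$ ($q = \frac{1}{\left(-364\right) \frac{1}{-90}} = \frac{1}{\left(-364\right) \left(- \frac{1}{90}\right)} = \frac{1}{\frac{182}{45}} = \frac{45}{182} \approx 0.24725$)
$\frac{I{\left(606 \right)} + 218949}{q + O{\left(n{\left(24,12 \right)},5 \left(-94\right) \right)}} = \frac{-473 + 218949}{\frac{45}{182} + 25} = \frac{218476}{\frac{4595}{182}} = 218476 \cdot \frac{182}{4595} = \frac{39762632}{4595}$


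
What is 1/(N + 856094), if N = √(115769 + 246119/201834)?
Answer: 172788876396/147923496982990759 - 3*√524014134344090/147923496982990759 ≈ 1.1676e-6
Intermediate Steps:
N = √524014134344090/67278 (N = √(115769 + 246119*(1/201834)) = √(115769 + 246119/201834) = √(23366366465/201834) = √524014134344090/67278 ≈ 340.25)
1/(N + 856094) = 1/(√524014134344090/67278 + 856094) = 1/(856094 + √524014134344090/67278)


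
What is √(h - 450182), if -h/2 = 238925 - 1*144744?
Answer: 4*I*√39909 ≈ 799.09*I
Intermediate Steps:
h = -188362 (h = -2*(238925 - 1*144744) = -2*(238925 - 144744) = -2*94181 = -188362)
√(h - 450182) = √(-188362 - 450182) = √(-638544) = 4*I*√39909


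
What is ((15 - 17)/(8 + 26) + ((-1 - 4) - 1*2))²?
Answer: 14400/289 ≈ 49.827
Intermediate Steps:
((15 - 17)/(8 + 26) + ((-1 - 4) - 1*2))² = (-2/34 + (-5 - 2))² = (-2*1/34 - 7)² = (-1/17 - 7)² = (-120/17)² = 14400/289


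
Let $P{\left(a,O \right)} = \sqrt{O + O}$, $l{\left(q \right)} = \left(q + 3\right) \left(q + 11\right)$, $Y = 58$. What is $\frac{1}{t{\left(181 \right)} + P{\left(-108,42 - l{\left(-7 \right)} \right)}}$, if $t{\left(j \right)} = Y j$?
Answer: $\frac{181}{1900136} - \frac{\sqrt{29}}{55103944} \approx 9.5159 \cdot 10^{-5}$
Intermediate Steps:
$l{\left(q \right)} = \left(3 + q\right) \left(11 + q\right)$
$P{\left(a,O \right)} = \sqrt{2} \sqrt{O}$ ($P{\left(a,O \right)} = \sqrt{2 O} = \sqrt{2} \sqrt{O}$)
$t{\left(j \right)} = 58 j$
$\frac{1}{t{\left(181 \right)} + P{\left(-108,42 - l{\left(-7 \right)} \right)}} = \frac{1}{58 \cdot 181 + \sqrt{2} \sqrt{42 - \left(33 + \left(-7\right)^{2} + 14 \left(-7\right)\right)}} = \frac{1}{10498 + \sqrt{2} \sqrt{42 - \left(33 + 49 - 98\right)}} = \frac{1}{10498 + \sqrt{2} \sqrt{42 - -16}} = \frac{1}{10498 + \sqrt{2} \sqrt{42 + 16}} = \frac{1}{10498 + \sqrt{2} \sqrt{58}} = \frac{1}{10498 + 2 \sqrt{29}}$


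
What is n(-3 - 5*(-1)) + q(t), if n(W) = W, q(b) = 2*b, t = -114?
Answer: -226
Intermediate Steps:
n(-3 - 5*(-1)) + q(t) = (-3 - 5*(-1)) + 2*(-114) = (-3 + 5) - 228 = 2 - 228 = -226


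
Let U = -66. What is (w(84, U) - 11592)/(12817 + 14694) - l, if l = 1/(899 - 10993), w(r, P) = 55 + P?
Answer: -2855931/6773074 ≈ -0.42166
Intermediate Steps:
l = -1/10094 (l = 1/(-10094) = -1/10094 ≈ -9.9069e-5)
(w(84, U) - 11592)/(12817 + 14694) - l = ((55 - 66) - 11592)/(12817 + 14694) - 1*(-1/10094) = (-11 - 11592)/27511 + 1/10094 = -11603*1/27511 + 1/10094 = -283/671 + 1/10094 = -2855931/6773074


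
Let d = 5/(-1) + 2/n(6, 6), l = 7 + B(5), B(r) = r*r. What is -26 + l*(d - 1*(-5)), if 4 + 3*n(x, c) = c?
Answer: 70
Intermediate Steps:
n(x, c) = -4/3 + c/3
B(r) = r²
l = 32 (l = 7 + 5² = 7 + 25 = 32)
d = -2 (d = 5/(-1) + 2/(-4/3 + (⅓)*6) = 5*(-1) + 2/(-4/3 + 2) = -5 + 2/(⅔) = -5 + 2*(3/2) = -5 + 3 = -2)
-26 + l*(d - 1*(-5)) = -26 + 32*(-2 - 1*(-5)) = -26 + 32*(-2 + 5) = -26 + 32*3 = -26 + 96 = 70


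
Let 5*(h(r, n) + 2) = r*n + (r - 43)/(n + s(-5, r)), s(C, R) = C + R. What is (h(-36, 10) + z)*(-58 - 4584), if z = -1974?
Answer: 1473189762/155 ≈ 9.5044e+6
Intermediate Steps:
h(r, n) = -2 + n*r/5 + (-43 + r)/(5*(-5 + n + r)) (h(r, n) = -2 + (r*n + (r - 43)/(n + (-5 + r)))/5 = -2 + (n*r + (-43 + r)/(-5 + n + r))/5 = -2 + (n*r/5 + (-43 + r)/(5*(-5 + n + r))) = -2 + n*r/5 + (-43 + r)/(5*(-5 + n + r)))
(h(-36, 10) + z)*(-58 - 4584) = ((7 - 10*10 - 9*(-36) - 36*10² + 10*(-36)*(-5 - 36))/(5*(-5 + 10 - 36)) - 1974)*(-58 - 4584) = ((⅕)*(7 - 100 + 324 - 36*100 + 10*(-36)*(-41))/(-31) - 1974)*(-4642) = ((⅕)*(-1/31)*(7 - 100 + 324 - 3600 + 14760) - 1974)*(-4642) = ((⅕)*(-1/31)*11391 - 1974)*(-4642) = (-11391/155 - 1974)*(-4642) = -317361/155*(-4642) = 1473189762/155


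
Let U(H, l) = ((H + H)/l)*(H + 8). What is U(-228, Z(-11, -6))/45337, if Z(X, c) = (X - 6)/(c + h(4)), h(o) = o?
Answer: 200640/770729 ≈ 0.26032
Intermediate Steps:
Z(X, c) = (-6 + X)/(4 + c) (Z(X, c) = (X - 6)/(c + 4) = (-6 + X)/(4 + c))
U(H, l) = 2*H*(8 + H)/l (U(H, l) = ((2*H)/l)*(8 + H) = (2*H/l)*(8 + H) = 2*H*(8 + H)/l)
U(-228, Z(-11, -6))/45337 = (2*(-228)*(8 - 228)/((-6 - 11)/(4 - 6)))/45337 = (2*(-228)*(-220)/(-17/(-2)))*(1/45337) = (2*(-228)*(-220)/(-1/2*(-17)))*(1/45337) = (2*(-228)*(-220)/(17/2))*(1/45337) = (2*(-228)*(2/17)*(-220))*(1/45337) = (200640/17)*(1/45337) = 200640/770729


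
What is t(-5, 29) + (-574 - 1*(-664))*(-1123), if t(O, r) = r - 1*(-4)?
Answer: -101037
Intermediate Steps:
t(O, r) = 4 + r (t(O, r) = r + 4 = 4 + r)
t(-5, 29) + (-574 - 1*(-664))*(-1123) = (4 + 29) + (-574 - 1*(-664))*(-1123) = 33 + (-574 + 664)*(-1123) = 33 + 90*(-1123) = 33 - 101070 = -101037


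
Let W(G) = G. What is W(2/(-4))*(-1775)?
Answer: 1775/2 ≈ 887.50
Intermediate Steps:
W(2/(-4))*(-1775) = (2/(-4))*(-1775) = (2*(-1/4))*(-1775) = -1/2*(-1775) = 1775/2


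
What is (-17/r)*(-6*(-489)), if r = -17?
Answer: 2934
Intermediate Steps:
(-17/r)*(-6*(-489)) = (-17/(-17))*(-6*(-489)) = -17*(-1/17)*2934 = 1*2934 = 2934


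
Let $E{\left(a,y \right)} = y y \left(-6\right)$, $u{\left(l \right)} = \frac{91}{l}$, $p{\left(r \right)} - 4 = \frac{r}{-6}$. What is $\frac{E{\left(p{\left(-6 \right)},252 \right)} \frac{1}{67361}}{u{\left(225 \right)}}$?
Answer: $- \frac{1749600}{125099} \approx -13.986$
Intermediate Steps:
$p{\left(r \right)} = 4 - \frac{r}{6}$ ($p{\left(r \right)} = 4 + \frac{r}{-6} = 4 + r \left(- \frac{1}{6}\right) = 4 - \frac{r}{6}$)
$E{\left(a,y \right)} = - 6 y^{2}$ ($E{\left(a,y \right)} = y^{2} \left(-6\right) = - 6 y^{2}$)
$\frac{E{\left(p{\left(-6 \right)},252 \right)} \frac{1}{67361}}{u{\left(225 \right)}} = \frac{- 6 \cdot 252^{2} \cdot \frac{1}{67361}}{91 \cdot \frac{1}{225}} = \frac{\left(-6\right) 63504 \cdot \frac{1}{67361}}{91 \cdot \frac{1}{225}} = \frac{\left(-381024\right) \frac{1}{67361}}{\frac{91}{225}} = \left(- \frac{54432}{9623}\right) \frac{225}{91} = - \frac{1749600}{125099}$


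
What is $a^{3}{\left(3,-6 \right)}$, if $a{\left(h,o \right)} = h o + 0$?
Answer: $-5832$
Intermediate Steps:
$a{\left(h,o \right)} = h o$
$a^{3}{\left(3,-6 \right)} = \left(3 \left(-6\right)\right)^{3} = \left(-18\right)^{3} = -5832$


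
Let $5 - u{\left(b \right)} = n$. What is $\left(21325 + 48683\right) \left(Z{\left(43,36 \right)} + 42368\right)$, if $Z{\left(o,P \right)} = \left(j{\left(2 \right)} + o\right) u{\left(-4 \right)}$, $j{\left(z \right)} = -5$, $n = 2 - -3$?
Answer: $2966098944$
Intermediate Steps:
$n = 5$ ($n = 2 + 3 = 5$)
$u{\left(b \right)} = 0$ ($u{\left(b \right)} = 5 - 5 = 0$)
$Z{\left(o,P \right)} = 0$ ($Z{\left(o,P \right)} = \left(-5 + o\right) 0 = 0$)
$\left(21325 + 48683\right) \left(Z{\left(43,36 \right)} + 42368\right) = \left(21325 + 48683\right) \left(0 + 42368\right) = 70008 \cdot 42368 = 2966098944$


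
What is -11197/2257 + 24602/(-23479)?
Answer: -318421077/52992103 ≈ -6.0088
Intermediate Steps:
-11197/2257 + 24602/(-23479) = -11197*1/2257 + 24602*(-1/23479) = -11197/2257 - 24602/23479 = -318421077/52992103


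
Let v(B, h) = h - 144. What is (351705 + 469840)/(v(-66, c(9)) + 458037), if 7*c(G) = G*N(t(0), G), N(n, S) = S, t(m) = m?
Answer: 5750815/3205332 ≈ 1.7941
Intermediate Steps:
c(G) = G**2/7 (c(G) = (G*G)/7 = G**2/7)
v(B, h) = -144 + h
(351705 + 469840)/(v(-66, c(9)) + 458037) = (351705 + 469840)/((-144 + (1/7)*9**2) + 458037) = 821545/((-144 + (1/7)*81) + 458037) = 821545/((-144 + 81/7) + 458037) = 821545/(-927/7 + 458037) = 821545/(3205332/7) = 821545*(7/3205332) = 5750815/3205332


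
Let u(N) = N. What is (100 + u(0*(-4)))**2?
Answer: 10000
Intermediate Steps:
(100 + u(0*(-4)))**2 = (100 + 0*(-4))**2 = (100 + 0)**2 = 100**2 = 10000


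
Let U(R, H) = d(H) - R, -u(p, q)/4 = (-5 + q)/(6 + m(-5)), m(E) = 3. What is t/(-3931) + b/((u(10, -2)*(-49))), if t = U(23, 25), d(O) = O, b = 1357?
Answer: -48012047/5393332 ≈ -8.9021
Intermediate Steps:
u(p, q) = 20/9 - 4*q/9 (u(p, q) = -4*(-5 + q)/(6 + 3) = -4*(-5 + q)/9 = -4*(-5/9 + q/9) = 20/9 - 4*q/9)
U(R, H) = H - R
t = 2 (t = 25 - 1*23 = 25 - 23 = 2)
t/(-3931) + b/((u(10, -2)*(-49))) = 2/(-3931) + 1357/(((20/9 - 4/9*(-2))*(-49))) = 2*(-1/3931) + 1357/(((20/9 + 8/9)*(-49))) = -2/3931 + 1357/(((28/9)*(-49))) = -2/3931 + 1357/(-1372/9) = -2/3931 + 1357*(-9/1372) = -2/3931 - 12213/1372 = -48012047/5393332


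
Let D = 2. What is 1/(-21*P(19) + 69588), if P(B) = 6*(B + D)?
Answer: 1/66942 ≈ 1.4938e-5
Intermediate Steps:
P(B) = 12 + 6*B (P(B) = 6*(B + 2) = 6*(2 + B) = 12 + 6*B)
1/(-21*P(19) + 69588) = 1/(-21*(12 + 6*19) + 69588) = 1/(-21*(12 + 114) + 69588) = 1/(-21*126 + 69588) = 1/(-2646 + 69588) = 1/66942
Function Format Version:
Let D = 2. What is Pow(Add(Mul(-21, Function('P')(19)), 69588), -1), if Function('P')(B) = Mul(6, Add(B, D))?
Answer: Rational(1, 66942) ≈ 1.4938e-5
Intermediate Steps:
Function('P')(B) = Add(12, Mul(6, B)) (Function('P')(B) = Mul(6, Add(B, 2)) = Mul(6, Add(2, B)) = Add(12, Mul(6, B)))
Pow(Add(Mul(-21, Function('P')(19)), 69588), -1) = Pow(Add(Mul(-21, Add(12, Mul(6, 19))), 69588), -1) = Pow(Add(Mul(-21, Add(12, 114)), 69588), -1) = Pow(Add(Mul(-21, 126), 69588), -1) = Pow(Add(-2646, 69588), -1) = Pow(66942, -1) = Rational(1, 66942)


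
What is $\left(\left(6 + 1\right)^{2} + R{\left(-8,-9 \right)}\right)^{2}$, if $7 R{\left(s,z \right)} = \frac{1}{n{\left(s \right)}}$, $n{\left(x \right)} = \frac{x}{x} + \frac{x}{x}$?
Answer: $\frac{471969}{196} \approx 2408.0$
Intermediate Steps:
$n{\left(x \right)} = 2$ ($n{\left(x \right)} = 1 + 1 = 2$)
$R{\left(s,z \right)} = \frac{1}{14}$ ($R{\left(s,z \right)} = \frac{1}{7 \cdot 2} = \frac{1}{7} \cdot \frac{1}{2} = \frac{1}{14}$)
$\left(\left(6 + 1\right)^{2} + R{\left(-8,-9 \right)}\right)^{2} = \left(\left(6 + 1\right)^{2} + \frac{1}{14}\right)^{2} = \left(7^{2} + \frac{1}{14}\right)^{2} = \left(49 + \frac{1}{14}\right)^{2} = \left(\frac{687}{14}\right)^{2} = \frac{471969}{196}$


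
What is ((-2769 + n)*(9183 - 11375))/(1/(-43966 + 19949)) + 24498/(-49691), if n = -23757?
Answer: -69391904946909522/49691 ≈ -1.3965e+12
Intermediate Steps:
((-2769 + n)*(9183 - 11375))/(1/(-43966 + 19949)) + 24498/(-49691) = ((-2769 - 23757)*(9183 - 11375))/(1/(-43966 + 19949)) + 24498/(-49691) = (-26526*(-2192))/(1/(-24017)) + 24498*(-1/49691) = 58144992/(-1/24017) - 24498/49691 = 58144992*(-24017) - 24498/49691 = -1396468272864 - 24498/49691 = -69391904946909522/49691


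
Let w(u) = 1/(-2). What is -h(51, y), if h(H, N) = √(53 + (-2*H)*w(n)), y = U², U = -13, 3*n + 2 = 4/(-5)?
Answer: -2*√26 ≈ -10.198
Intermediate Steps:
n = -14/15 (n = -⅔ + (4/(-5))/3 = -⅔ + (4*(-⅕))/3 = -⅔ + (⅓)*(-⅘) = -⅔ - 4/15 = -14/15 ≈ -0.93333)
w(u) = -½
y = 169 (y = (-13)² = 169)
h(H, N) = √(53 + H) (h(H, N) = √(53 - 2*H*(-½)) = √(53 + H))
-h(51, y) = -√(53 + 51) = -√104 = -2*√26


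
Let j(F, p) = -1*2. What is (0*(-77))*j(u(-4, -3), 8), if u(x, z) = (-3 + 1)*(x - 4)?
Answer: 0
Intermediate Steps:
u(x, z) = 8 - 2*x (u(x, z) = -2*(-4 + x) = 8 - 2*x)
j(F, p) = -2
(0*(-77))*j(u(-4, -3), 8) = (0*(-77))*(-2) = 0*(-2) = 0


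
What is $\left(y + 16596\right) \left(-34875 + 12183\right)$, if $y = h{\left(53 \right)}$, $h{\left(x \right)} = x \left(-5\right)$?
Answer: $-370583052$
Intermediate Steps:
$h{\left(x \right)} = - 5 x$
$y = -265$ ($y = \left(-5\right) 53 = -265$)
$\left(y + 16596\right) \left(-34875 + 12183\right) = \left(-265 + 16596\right) \left(-34875 + 12183\right) = 16331 \left(-22692\right) = -370583052$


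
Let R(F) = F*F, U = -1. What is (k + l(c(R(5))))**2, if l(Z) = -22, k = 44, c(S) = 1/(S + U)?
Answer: 484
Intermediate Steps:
R(F) = F**2
c(S) = 1/(-1 + S) (c(S) = 1/(S - 1) = 1/(-1 + S))
(k + l(c(R(5))))**2 = (44 - 22)**2 = 22**2 = 484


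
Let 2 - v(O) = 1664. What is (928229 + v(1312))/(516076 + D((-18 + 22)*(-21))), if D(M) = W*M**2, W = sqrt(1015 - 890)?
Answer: 119544747773/65027761444 - 2043080235*sqrt(5)/16256940361 ≈ 1.5573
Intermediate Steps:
v(O) = -1662 (v(O) = 2 - 1*1664 = 2 - 1664 = -1662)
W = 5*sqrt(5) (W = sqrt(125) = 5*sqrt(5) ≈ 11.180)
D(M) = 5*sqrt(5)*M**2 (D(M) = (5*sqrt(5))*M**2 = 5*sqrt(5)*M**2)
(928229 + v(1312))/(516076 + D((-18 + 22)*(-21))) = (928229 - 1662)/(516076 + 5*sqrt(5)*((-18 + 22)*(-21))**2) = 926567/(516076 + 5*sqrt(5)*(4*(-21))**2) = 926567/(516076 + 5*sqrt(5)*(-84)**2) = 926567/(516076 + 5*sqrt(5)*7056) = 926567/(516076 + 35280*sqrt(5))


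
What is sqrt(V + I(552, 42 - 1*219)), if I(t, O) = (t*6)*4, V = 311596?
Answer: 2*sqrt(81211) ≈ 569.95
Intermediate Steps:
I(t, O) = 24*t (I(t, O) = (6*t)*4 = 24*t)
sqrt(V + I(552, 42 - 1*219)) = sqrt(311596 + 24*552) = sqrt(311596 + 13248) = sqrt(324844) = 2*sqrt(81211)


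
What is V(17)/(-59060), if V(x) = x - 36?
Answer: 19/59060 ≈ 0.00032171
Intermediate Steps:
V(x) = -36 + x
V(17)/(-59060) = (-36 + 17)/(-59060) = -19*(-1/59060) = 19/59060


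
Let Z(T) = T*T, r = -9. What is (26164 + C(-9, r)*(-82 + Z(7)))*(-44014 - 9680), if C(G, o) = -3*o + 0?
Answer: -1357008462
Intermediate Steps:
C(G, o) = -3*o
Z(T) = T²
(26164 + C(-9, r)*(-82 + Z(7)))*(-44014 - 9680) = (26164 + (-3*(-9))*(-82 + 7²))*(-44014 - 9680) = (26164 + 27*(-82 + 49))*(-53694) = (26164 + 27*(-33))*(-53694) = (26164 - 891)*(-53694) = 25273*(-53694) = -1357008462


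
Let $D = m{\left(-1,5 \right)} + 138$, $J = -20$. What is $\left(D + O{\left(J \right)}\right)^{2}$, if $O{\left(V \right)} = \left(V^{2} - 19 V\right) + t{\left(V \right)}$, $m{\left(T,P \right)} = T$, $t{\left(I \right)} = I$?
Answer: $804609$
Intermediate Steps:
$D = 137$ ($D = -1 + 138 = 137$)
$O{\left(V \right)} = V^{2} - 18 V$ ($O{\left(V \right)} = \left(V^{2} - 19 V\right) + V = V^{2} - 18 V$)
$\left(D + O{\left(J \right)}\right)^{2} = \left(137 - 20 \left(-18 - 20\right)\right)^{2} = \left(137 - -760\right)^{2} = \left(137 + 760\right)^{2} = 897^{2} = 804609$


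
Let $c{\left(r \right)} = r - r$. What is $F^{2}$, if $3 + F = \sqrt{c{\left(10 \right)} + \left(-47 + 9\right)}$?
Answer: $\left(3 - i \sqrt{38}\right)^{2} \approx -29.0 - 36.987 i$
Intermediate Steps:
$c{\left(r \right)} = 0$
$F = -3 + i \sqrt{38}$ ($F = -3 + \sqrt{0 + \left(-47 + 9\right)} = -3 + \sqrt{0 - 38} = -3 + \sqrt{-38} = -3 + i \sqrt{38} \approx -3.0 + 6.1644 i$)
$F^{2} = \left(-3 + i \sqrt{38}\right)^{2}$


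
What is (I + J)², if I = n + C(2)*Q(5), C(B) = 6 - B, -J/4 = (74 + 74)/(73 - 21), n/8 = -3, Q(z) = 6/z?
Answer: 3952144/4225 ≈ 935.42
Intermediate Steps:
n = -24 (n = 8*(-3) = -24)
J = -148/13 (J = -4*(74 + 74)/(73 - 21) = -592/52 = -4*37/13 = -148/13 ≈ -11.385)
I = -96/5 (I = -24 + (6 - 1*2)*(6/5) = -24 + (6 - 2)*(6*(⅕)) = -24 + 4*(6/5) = -24 + 24/5 = -96/5 ≈ -19.200)
(I + J)² = (-96/5 - 148/13)² = (-1988/65)² = 3952144/4225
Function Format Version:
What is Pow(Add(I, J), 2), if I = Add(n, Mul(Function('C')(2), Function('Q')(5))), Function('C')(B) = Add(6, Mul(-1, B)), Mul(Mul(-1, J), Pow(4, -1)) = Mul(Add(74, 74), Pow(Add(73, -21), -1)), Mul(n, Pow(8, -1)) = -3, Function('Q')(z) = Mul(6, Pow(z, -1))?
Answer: Rational(3952144, 4225) ≈ 935.42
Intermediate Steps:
n = -24 (n = Mul(8, -3) = -24)
J = Rational(-148, 13) (J = Mul(-4, Mul(Add(74, 74), Pow(Add(73, -21), -1))) = Mul(-4, Mul(148, Pow(52, -1))) = Mul(-4, Mul(148, Rational(1, 52))) = Mul(-4, Rational(37, 13)) = Rational(-148, 13) ≈ -11.385)
I = Rational(-96, 5) (I = Add(-24, Mul(Add(6, Mul(-1, 2)), Mul(6, Pow(5, -1)))) = Add(-24, Mul(Add(6, -2), Mul(6, Rational(1, 5)))) = Add(-24, Mul(4, Rational(6, 5))) = Add(-24, Rational(24, 5)) = Rational(-96, 5) ≈ -19.200)
Pow(Add(I, J), 2) = Pow(Add(Rational(-96, 5), Rational(-148, 13)), 2) = Pow(Rational(-1988, 65), 2) = Rational(3952144, 4225)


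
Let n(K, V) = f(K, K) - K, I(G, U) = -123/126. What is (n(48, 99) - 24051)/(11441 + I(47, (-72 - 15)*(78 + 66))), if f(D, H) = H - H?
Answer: -1012158/480481 ≈ -2.1066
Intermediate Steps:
f(D, H) = 0
I(G, U) = -41/42 (I(G, U) = -123*1/126 = -41/42)
n(K, V) = -K (n(K, V) = 0 - K = -K)
(n(48, 99) - 24051)/(11441 + I(47, (-72 - 15)*(78 + 66))) = (-1*48 - 24051)/(11441 - 41/42) = (-48 - 24051)/(480481/42) = -24099*42/480481 = -1012158/480481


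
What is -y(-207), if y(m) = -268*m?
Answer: -55476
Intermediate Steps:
-y(-207) = -(-268)*(-207) = -1*55476 = -55476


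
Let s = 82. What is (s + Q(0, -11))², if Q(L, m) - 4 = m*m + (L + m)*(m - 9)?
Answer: 182329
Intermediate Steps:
Q(L, m) = 4 + m² + (-9 + m)*(L + m) (Q(L, m) = 4 + (m*m + (L + m)*(m - 9)) = 4 + (m² + (L + m)*(-9 + m)) = 4 + (m² + (-9 + m)*(L + m)) = 4 + m² + (-9 + m)*(L + m))
(s + Q(0, -11))² = (82 + (4 - 9*0 - 9*(-11) + 2*(-11)² + 0*(-11)))² = (82 + (4 + 0 + 99 + 2*121 + 0))² = (82 + (4 + 0 + 99 + 242 + 0))² = (82 + 345)² = 427² = 182329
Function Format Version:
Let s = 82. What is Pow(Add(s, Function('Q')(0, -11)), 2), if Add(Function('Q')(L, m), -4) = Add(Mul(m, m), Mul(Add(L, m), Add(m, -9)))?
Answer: 182329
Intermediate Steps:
Function('Q')(L, m) = Add(4, Pow(m, 2), Mul(Add(-9, m), Add(L, m))) (Function('Q')(L, m) = Add(4, Add(Mul(m, m), Mul(Add(L, m), Add(m, -9)))) = Add(4, Add(Pow(m, 2), Mul(Add(L, m), Add(-9, m)))) = Add(4, Add(Pow(m, 2), Mul(Add(-9, m), Add(L, m)))) = Add(4, Pow(m, 2), Mul(Add(-9, m), Add(L, m))))
Pow(Add(s, Function('Q')(0, -11)), 2) = Pow(Add(82, Add(4, Mul(-9, 0), Mul(-9, -11), Mul(2, Pow(-11, 2)), Mul(0, -11))), 2) = Pow(Add(82, Add(4, 0, 99, Mul(2, 121), 0)), 2) = Pow(Add(82, Add(4, 0, 99, 242, 0)), 2) = Pow(Add(82, 345), 2) = Pow(427, 2) = 182329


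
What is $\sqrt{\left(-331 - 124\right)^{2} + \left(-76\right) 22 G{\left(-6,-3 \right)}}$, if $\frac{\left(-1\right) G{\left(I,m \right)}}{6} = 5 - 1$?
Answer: $\sqrt{247153} \approx 497.15$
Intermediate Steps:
$G{\left(I,m \right)} = -24$ ($G{\left(I,m \right)} = - 6 \left(5 - 1\right) = \left(-6\right) 4 = -24$)
$\sqrt{\left(-331 - 124\right)^{2} + \left(-76\right) 22 G{\left(-6,-3 \right)}} = \sqrt{\left(-331 - 124\right)^{2} + \left(-76\right) 22 \left(-24\right)} = \sqrt{\left(-455\right)^{2} - -40128} = \sqrt{207025 + 40128} = \sqrt{247153}$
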